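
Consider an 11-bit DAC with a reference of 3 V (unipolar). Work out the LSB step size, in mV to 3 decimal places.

Full-scale span = 3 V.
LSB = 3 / 2^11 = 3 / 2048 = 0.00146484 V = 1.465 mV.

1.465 mV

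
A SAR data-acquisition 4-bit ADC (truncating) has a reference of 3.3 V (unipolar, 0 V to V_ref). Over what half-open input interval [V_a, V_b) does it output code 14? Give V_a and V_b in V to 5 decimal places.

LSB = 3.3/2^4 = 206.250 mV.
V_a = V_low + 14·LSB = 2.8875 V; V_b = V_low + 15·LSB = 3.09375 V.

[2.88750 V, 3.09375 V)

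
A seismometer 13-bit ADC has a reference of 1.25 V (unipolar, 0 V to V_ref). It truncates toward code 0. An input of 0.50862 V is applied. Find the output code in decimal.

LSB = 1.25 V / 8192 = 152.59 µV.
(0.50862 − 0) / 0.000152588 = 3333.292 LSBs.
⌊·⌋(3333.292) = 3333.

code 3333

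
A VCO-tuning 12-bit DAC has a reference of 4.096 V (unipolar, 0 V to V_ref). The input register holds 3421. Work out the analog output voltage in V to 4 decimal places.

LSB = 4.096 V / 2^12 = 1.000 mV.
V_out = 0 + 3421 × 0.001 V = 3.421 V.

3.4210 V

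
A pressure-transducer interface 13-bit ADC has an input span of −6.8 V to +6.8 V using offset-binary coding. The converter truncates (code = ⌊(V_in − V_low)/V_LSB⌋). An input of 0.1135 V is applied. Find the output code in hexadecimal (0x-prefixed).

code 0x1044 (decimal 4164)

LSB = 13.6 V / 8192 = 1.660 mV.
(V_in − V_low)/LSB = (0.1135 − (−6.8)) / 0.00166016 = 4164.367.
So the output code is 4164.
In hexadecimal (0x-prefixed): 0x1044.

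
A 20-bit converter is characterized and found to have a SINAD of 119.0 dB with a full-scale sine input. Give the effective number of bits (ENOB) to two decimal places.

ENOB = (SINAD − 1.76) / 6.02 = (119.0 − 1.76)/6.02 = 19.475.

19.48 bits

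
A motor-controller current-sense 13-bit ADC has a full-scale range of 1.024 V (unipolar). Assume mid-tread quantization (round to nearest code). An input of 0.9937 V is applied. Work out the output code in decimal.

code 7950

Full-scale span = 1.024 V; LSB = 1.024/2^13 = 125.00 µV.
(V_in − V_low)/LSB = (0.9937 − 0) / 0.000125 = 7949.600.
Round → code 7950.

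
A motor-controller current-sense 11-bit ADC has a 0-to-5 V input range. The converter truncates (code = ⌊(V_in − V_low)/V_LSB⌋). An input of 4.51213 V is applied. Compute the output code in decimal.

LSB = 5 V / 2048 = 2.441 mV.
(V_in − V_low)/LSB = (4.51213 − 0) / 0.00244141 = 1848.168.
⌊·⌋(1848.168) = 1848.

code 1848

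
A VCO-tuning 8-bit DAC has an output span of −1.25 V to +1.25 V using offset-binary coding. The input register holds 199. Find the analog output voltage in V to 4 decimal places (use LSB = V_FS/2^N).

0.6934 V

LSB = 2.5 V / 2^8 = 9.766 mV.
V_out = (−1.25) + 199 × 0.00976562 V = 0.693359 V.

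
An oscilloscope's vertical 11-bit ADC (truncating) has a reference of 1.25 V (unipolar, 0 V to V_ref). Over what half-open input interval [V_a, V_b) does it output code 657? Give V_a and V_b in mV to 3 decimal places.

LSB = 1.25/2^11 = 0.610 mV.
V_a = V_low + 657·LSB = 0.401001 V; V_b = V_low + 658·LSB = 0.401611 V.

[401.001 mV, 401.611 mV)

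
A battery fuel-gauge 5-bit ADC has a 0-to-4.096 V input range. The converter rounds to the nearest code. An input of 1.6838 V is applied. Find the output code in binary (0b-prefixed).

With 32 levels over 4.096 V, one step is 128.000 mV.
(1.6838 − 0) / 0.128 = 13.155 LSBs.
So the output code is 13.
In binary (0b-prefixed): 0b1101.

code 0b1101 (decimal 13)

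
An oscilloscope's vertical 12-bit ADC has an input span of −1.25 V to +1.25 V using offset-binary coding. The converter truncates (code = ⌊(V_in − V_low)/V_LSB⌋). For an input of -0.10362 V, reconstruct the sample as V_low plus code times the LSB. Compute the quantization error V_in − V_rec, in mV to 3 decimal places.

0.140 mV

One LSB is 2.5 V / 4096 = 0.610 mV.
(V_in − V_low)/LSB = (-0.10362 − (−1.25))/0.000610352 = 1878.2290 → code 1878 (floor).
Code 1878 maps back to (−1.25) + 1878×0.000610352 V = -0.10375977 V.
V_in − V_rec = 0.000139766 V = 0.140 mV.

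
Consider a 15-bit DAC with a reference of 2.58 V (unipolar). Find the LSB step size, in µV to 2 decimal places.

Full-scale span = 2.58 V.
LSB = 2.58 / 2^15 = 2.58 / 32768 = 7.87354e-05 V = 78.74 µV.

78.74 µV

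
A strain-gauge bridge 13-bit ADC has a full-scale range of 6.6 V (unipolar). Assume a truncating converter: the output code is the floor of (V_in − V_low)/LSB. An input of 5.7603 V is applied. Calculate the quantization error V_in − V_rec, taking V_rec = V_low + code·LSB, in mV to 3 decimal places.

0.608 mV

LSB = 6.6/2^13 = 0.806 mV.
Scaled input = 7149.7542 LSBs, so code = 7149.
V_rec = 0 + 7149·0.000805664 = 5.7596924 V.
Difference: 0.000607617 V → 0.608 mV.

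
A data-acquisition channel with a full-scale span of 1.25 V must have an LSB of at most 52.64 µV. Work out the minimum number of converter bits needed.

Number of steps required ≥ 1.25 V / 52.64 µV = 23746.20.
Need 2^N ≥ 23746.20; 2^14 = 16384, 2^15 = 32768.
Minimum N = 15.

15 bits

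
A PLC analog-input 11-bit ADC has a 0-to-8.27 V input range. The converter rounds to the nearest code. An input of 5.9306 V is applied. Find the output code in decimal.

With 2048 levels over 8.27 V, one step is 4.038 mV.
Input sits at 1468.666 steps above V_low.
round(1468.666) = 1469.

code 1469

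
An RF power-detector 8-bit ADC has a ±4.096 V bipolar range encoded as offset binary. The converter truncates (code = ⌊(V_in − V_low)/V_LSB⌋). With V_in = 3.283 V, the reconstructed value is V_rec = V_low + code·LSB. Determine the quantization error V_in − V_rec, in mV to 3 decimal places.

Step size: 8.192 V ÷ 2^8 = 32.000 mV.
(3.283 − (−4.096))/0.032 = 230.5938; ⌊·⌋ gives code 230.
Code 230 maps back to (−4.096) + 230×0.032 V = 3.264 V.
V_in − V_rec = 0.019 V = 19.000 mV.

19.000 mV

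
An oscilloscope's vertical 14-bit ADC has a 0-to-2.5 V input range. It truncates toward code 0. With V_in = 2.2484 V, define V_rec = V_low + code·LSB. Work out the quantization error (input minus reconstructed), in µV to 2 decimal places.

One LSB is 2.5 V / 16384 = 152.59 µV.
(V_in − V_low)/LSB = (2.2484 − 0)/0.000152588 = 14735.1142 → code 14735 (floor).
Code 14735 maps back to 0 + 14735×0.000152588 V = 2.2483826 V.
Difference: 1.74316e-05 V → 17.43 µV.

17.43 µV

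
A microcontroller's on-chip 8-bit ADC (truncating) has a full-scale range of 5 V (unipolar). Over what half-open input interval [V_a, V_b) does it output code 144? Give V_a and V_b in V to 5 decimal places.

[2.81250 V, 2.83203 V)

LSB = 5/2^8 = 19.531 mV.
V_a = V_low + 144·LSB = 2.8125 V; V_b = V_low + 145·LSB = 2.83203 V.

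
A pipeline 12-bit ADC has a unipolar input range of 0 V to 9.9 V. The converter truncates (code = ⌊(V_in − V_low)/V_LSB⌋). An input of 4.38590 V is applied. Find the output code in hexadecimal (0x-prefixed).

LSB = 9.9 V / 4096 = 2.417 mV.
(V_in − V_low)/LSB = (4.38590 − 0) / 0.00241699 = 1814.611.
⌊·⌋(1814.611) = 1814.
In hexadecimal (0x-prefixed): 0x716.

code 0x716 (decimal 1814)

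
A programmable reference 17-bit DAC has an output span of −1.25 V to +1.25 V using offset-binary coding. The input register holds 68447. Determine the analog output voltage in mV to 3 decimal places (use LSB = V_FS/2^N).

LSB = 2.5 V / 2^17 = 19.07 µV.
V_out = (−1.25) + 68447 × 1.90735e-05 V = 0.0555229 V.
= 55.523 mV.

55.523 mV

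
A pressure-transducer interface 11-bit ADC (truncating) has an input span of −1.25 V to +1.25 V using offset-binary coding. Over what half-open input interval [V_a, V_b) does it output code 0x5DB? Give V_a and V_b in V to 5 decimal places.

LSB = 2.5/2^11 = 1.221 mV.
Code 0x5DB = 1499 decimal.
V_a = V_low + 1499·LSB = 0.579834 V; V_b = V_low + 1500·LSB = 0.581055 V.

[0.57983 V, 0.58105 V)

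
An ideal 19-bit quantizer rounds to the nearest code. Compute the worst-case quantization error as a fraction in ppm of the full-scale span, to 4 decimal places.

Rounding → worst-case error = ½ LSB = V_FS/2^20, so 1e+06/1048576 = 0.953674 ppm of full scale.

0.9537 ppm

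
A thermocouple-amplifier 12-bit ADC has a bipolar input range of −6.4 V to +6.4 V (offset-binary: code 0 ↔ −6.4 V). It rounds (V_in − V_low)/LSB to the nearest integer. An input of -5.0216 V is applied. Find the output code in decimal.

code 441

LSB = 12.8 V / 4096 = 3.125 mV.
Input sits at 441.088 steps above V_low.
So the output code is 441.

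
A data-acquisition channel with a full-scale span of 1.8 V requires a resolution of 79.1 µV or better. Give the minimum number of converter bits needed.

Number of steps required ≥ 1.8 V / 79.1 µV = 22756.01.
Need 2^N ≥ 22756.01; 2^14 = 16384, 2^15 = 32768.
Minimum N = 15.

15 bits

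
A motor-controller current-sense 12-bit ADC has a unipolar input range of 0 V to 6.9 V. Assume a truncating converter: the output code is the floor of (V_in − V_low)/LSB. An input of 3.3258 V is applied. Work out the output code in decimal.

code 1974

LSB = 6.9 V / 4096 = 1.685 mV.
(3.3258 − 0) / 0.00168457 = 1974.272 LSBs.
⌊·⌋(1974.272) = 1974.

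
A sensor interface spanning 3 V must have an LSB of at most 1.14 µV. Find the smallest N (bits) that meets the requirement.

Number of steps required ≥ 3 V / 1.14 µV = 2631578.95.
Need 2^N ≥ 2631578.95; 2^21 = 2097152, 2^22 = 4194304.
Minimum N = 22.

22 bits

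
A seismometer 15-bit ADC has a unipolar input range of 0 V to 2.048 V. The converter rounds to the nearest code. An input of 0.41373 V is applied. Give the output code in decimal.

Full-scale span = 2.048 V; LSB = 2.048/2^15 = 62.50 µV.
(0.41373 − 0) / 6.25e-05 = 6619.680 LSBs.
round(6619.680) = 6620.

code 6620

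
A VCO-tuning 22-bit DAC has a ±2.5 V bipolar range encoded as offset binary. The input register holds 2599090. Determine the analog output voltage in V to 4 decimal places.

0.5984 V

LSB = 5 V / 2^22 = 1.19 µV.
V_out = (−2.5) + 2599090 × 1.19209e-06 V = 0.598357 V.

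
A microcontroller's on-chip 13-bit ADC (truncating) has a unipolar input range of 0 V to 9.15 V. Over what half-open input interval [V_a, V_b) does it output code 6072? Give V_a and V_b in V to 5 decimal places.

LSB = 9.15/2^13 = 1.117 mV.
V_a = V_low + 6072·LSB = 6.78208 V; V_b = V_low + 6073·LSB = 6.7832 V.

[6.78208 V, 6.78320 V)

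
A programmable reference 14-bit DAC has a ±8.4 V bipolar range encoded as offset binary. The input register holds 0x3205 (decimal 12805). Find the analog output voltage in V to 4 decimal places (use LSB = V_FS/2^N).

4.7301 V

LSB = 16.8 V / 2^14 = 1.025 mV.
Code 0x3205 = 12805 decimal.
V_out = (−8.4) + 12805 × 0.00102539 V = 4.73013 V.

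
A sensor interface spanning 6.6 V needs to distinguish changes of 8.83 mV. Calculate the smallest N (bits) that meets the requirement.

Number of steps required ≥ 6.6 V / 8.83 mV = 747.45.
Need 2^N ≥ 747.45; 2^9 = 512, 2^10 = 1024.
Minimum N = 10.

10 bits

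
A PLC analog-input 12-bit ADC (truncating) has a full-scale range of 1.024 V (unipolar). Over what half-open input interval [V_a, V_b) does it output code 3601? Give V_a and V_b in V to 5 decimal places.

[0.90025 V, 0.90050 V)

LSB = 1.024/2^12 = 250.00 µV.
V_a = V_low + 3601·LSB = 0.90025 V; V_b = V_low + 3602·LSB = 0.9005 V.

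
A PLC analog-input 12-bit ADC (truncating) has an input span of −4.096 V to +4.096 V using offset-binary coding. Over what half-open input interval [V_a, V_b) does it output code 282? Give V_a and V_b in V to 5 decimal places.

[-3.53200 V, -3.53000 V)

LSB = 8.192/2^12 = 2.000 mV.
V_a = V_low + 282·LSB = -3.532 V; V_b = V_low + 283·LSB = -3.53 V.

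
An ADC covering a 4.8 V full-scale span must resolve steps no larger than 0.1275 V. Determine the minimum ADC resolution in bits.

6 bits

Number of steps required ≥ 4.8 V / 0.1275 V = 37.65.
Need 2^N ≥ 37.65; 2^5 = 32, 2^6 = 64.
Minimum N = 6.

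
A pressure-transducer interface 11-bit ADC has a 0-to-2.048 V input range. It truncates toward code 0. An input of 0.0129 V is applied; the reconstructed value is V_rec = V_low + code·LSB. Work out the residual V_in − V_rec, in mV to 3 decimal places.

Step size: 2.048 V ÷ 2^11 = 1.000 mV.
(V_in − V_low)/LSB = (0.0129 − 0)/0.001 = 12.9000 → code 12 (floor).
Reconstructed: 0.012 V.
Difference: 0.0009 V → 0.900 mV.

0.900 mV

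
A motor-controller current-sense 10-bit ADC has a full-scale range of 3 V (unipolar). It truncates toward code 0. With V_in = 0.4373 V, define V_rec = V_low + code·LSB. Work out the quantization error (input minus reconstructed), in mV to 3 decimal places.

0.777 mV

One LSB is 3 V / 1024 = 2.930 mV.
(0.4373 − 0)/0.00292969 = 149.2651; ⌊·⌋ gives code 149.
Reconstructed: 0.43652344 V.
Error = 0.4373 − 0.43652344 = 0.000776563 V = 0.777 mV.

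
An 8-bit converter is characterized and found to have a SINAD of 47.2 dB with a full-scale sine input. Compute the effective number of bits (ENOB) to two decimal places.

ENOB = (SINAD − 1.76) / 6.02 = (47.2 − 1.76)/6.02 = 7.548.

7.55 bits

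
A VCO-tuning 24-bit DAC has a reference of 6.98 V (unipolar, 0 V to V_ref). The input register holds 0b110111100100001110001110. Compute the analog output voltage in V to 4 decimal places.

LSB = 6.98 V / 2^24 = 0.42 µV.
Code 0b110111100100001110001110 = 14566286 decimal.
V_out = 0 + 14566286 × 4.1604e-07 V = 6.06016 V.

6.0602 V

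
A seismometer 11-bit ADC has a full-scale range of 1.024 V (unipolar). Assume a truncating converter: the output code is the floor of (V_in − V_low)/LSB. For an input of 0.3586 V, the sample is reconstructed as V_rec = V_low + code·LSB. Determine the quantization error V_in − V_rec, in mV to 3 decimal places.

Step size: 1.024 V ÷ 2^11 = 0.500 mV.
(V_in − V_low)/LSB = (0.3586 − 0)/0.0005 = 717.2000 → code 717 (floor).
Code 717 maps back to 0 + 717×0.0005 V = 0.3585 V.
Error = 0.3586 − 0.3585 = 0.0001 V = 0.100 mV.

0.100 mV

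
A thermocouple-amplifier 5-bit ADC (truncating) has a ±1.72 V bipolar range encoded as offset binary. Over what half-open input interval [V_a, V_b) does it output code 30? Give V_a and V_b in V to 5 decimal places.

LSB = 3.44/2^5 = 107.500 mV.
V_a = V_low + 30·LSB = 1.505 V; V_b = V_low + 31·LSB = 1.6125 V.

[1.50500 V, 1.61250 V)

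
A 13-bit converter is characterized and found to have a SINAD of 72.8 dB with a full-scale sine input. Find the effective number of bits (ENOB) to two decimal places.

ENOB = (SINAD − 1.76) / 6.02 = (72.8 − 1.76)/6.02 = 11.801.

11.80 bits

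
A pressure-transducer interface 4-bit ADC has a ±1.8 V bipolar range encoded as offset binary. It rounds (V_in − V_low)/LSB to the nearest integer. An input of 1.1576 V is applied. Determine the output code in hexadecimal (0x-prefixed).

LSB = 3.6 V / 16 = 225.000 mV.
Input sits at 13.145 steps above V_low.
round(13.145) = 13.
In hexadecimal (0x-prefixed): 0xD.

code 0xD (decimal 13)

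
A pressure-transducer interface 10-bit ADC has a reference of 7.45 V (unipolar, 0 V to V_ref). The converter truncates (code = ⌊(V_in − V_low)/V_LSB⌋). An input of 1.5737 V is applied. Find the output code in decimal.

Full-scale span = 7.45 V; LSB = 7.45/2^10 = 7.275 mV.
Input sits at 216.305 steps above V_low.
⌊·⌋(216.305) = 216.

code 216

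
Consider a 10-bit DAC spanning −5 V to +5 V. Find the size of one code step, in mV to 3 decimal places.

Full-scale span = 10 V.
LSB = 10 / 2^10 = 10 / 1024 = 0.00976562 V = 9.766 mV.

9.766 mV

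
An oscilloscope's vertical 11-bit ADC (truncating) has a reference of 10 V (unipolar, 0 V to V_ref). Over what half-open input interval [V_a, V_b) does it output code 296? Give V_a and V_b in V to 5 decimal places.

LSB = 10/2^11 = 4.883 mV.
V_a = V_low + 296·LSB = 1.44531 V; V_b = V_low + 297·LSB = 1.4502 V.

[1.44531 V, 1.45020 V)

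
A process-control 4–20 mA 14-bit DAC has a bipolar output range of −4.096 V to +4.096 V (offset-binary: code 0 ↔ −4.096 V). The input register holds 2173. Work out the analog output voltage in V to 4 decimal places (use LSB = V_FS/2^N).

-3.0095 V

LSB = 8.192 V / 2^14 = 0.500 mV.
V_out = (−4.096) + 2173 × 0.0005 V = -3.0095 V.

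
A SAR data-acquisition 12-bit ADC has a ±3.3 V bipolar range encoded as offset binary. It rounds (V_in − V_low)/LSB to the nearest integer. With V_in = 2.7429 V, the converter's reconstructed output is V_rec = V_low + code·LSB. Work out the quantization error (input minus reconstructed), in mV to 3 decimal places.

0.420 mV

Step size: 6.6 V ÷ 2^12 = 1.611 mV.
(2.7429 − (−3.3))/0.00161133 = 3750.2604; round gives code 3750.
Reconstructed: 2.7424805 V.
Difference: 0.000419531 V → 0.420 mV.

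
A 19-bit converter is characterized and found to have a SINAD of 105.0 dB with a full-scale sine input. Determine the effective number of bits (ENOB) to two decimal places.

17.15 bits

ENOB = (SINAD − 1.76) / 6.02 = (105.0 − 1.76)/6.02 = 17.150.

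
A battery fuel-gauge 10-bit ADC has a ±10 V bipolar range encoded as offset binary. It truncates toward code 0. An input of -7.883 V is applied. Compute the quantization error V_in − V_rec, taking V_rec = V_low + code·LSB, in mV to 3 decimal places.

7.625 mV

One LSB is 20 V / 1024 = 19.531 mV.
(V_in − V_low)/LSB = (-7.883 − (−10))/0.0195312 = 108.3904 → code 108 (floor).
Code 108 maps back to (−10) + 108×0.0195312 V = -7.890625 V.
Error = -7.883 − (−7.890625) = 0.007625 V = 7.625 mV.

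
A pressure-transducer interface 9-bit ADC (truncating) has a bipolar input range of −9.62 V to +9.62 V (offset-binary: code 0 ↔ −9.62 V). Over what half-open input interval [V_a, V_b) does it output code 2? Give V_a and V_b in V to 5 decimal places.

[-9.54484 V, -9.50727 V)

LSB = 19.24/2^9 = 37.578 mV.
V_a = V_low + 2·LSB = -9.54484 V; V_b = V_low + 3·LSB = -9.50727 V.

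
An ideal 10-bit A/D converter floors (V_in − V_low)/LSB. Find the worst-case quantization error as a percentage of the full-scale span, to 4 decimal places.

Truncating → worst-case error = 1 LSB = V_FS/2^10, so 100/1024 = 0.0976562 % of full scale.

0.0977 %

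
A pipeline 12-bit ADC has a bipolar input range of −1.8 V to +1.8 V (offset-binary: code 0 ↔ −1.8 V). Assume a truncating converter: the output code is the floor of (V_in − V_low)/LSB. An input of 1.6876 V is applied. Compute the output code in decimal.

code 3968

LSB = 3.6 V / 4096 = 0.879 mV.
Input sits at 3968.114 steps above V_low.
So the output code is 3968.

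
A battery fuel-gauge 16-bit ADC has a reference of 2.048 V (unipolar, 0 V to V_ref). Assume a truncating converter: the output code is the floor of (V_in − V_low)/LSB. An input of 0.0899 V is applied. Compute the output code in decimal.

code 2876

LSB = 2.048 V / 65536 = 31.25 µV.
Input sits at 2876.800 steps above V_low.
So the output code is 2876.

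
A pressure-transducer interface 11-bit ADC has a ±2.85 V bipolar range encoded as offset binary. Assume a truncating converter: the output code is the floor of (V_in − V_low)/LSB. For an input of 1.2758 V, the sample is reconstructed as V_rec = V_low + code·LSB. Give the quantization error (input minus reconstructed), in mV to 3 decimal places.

1.093 mV

LSB = 5.7/2^11 = 2.783 mV.
(1.2758 − (−2.85))/0.0027832 = 1482.3927; ⌊·⌋ gives code 1482.
Reconstructed: 1.274707 V.
Error = 1.2758 − 1.274707 = 0.00109297 V = 1.093 mV.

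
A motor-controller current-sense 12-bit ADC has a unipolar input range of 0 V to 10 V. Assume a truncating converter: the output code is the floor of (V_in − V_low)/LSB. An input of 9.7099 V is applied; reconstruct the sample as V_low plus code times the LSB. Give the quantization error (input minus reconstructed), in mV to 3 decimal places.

0.427 mV

LSB = 10/2^12 = 2.441 mV.
(V_in − V_low)/LSB = (9.7099 − 0)/0.00244141 = 3977.1750 → code 3977 (floor).
Code 3977 maps back to 0 + 3977×0.00244141 V = 9.7094727 V.
Difference: 0.000427344 V → 0.427 mV.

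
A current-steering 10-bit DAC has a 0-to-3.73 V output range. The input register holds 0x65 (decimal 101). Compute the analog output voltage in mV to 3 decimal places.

LSB = 3.73 V / 2^10 = 3.643 mV.
Code 0x65 = 101 decimal.
V_out = 0 + 101 × 0.00364258 V = 0.3679 V.
= 367.900 mV.

367.900 mV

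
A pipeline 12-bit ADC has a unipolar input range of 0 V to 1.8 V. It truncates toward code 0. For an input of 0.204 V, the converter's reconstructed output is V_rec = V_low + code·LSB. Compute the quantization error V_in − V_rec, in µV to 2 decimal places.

Step size: 1.8 V ÷ 2^12 = 439.45 µV.
Scaled input = 464.2133 LSBs, so code = 464.
V_rec = 0 + 464·0.000439453 = 0.20390625 V.
Difference: 9.375e-05 V → 93.75 µV.

93.75 µV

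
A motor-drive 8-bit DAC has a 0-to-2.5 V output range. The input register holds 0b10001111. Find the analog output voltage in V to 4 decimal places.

LSB = 2.5 V / 2^8 = 9.766 mV.
Code 0b10001111 = 143 decimal.
V_out = 0 + 143 × 0.00976562 V = 1.39648 V.

1.3965 V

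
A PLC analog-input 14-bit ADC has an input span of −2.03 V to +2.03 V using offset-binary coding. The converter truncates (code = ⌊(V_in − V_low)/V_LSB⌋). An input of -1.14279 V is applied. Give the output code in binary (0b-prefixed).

Full-scale span = 4.06 V; LSB = 4.06/2^14 = 247.80 µV.
(-1.14279 − (−2.03)) / 0.000247803 = 3580.308 LSBs.
Floor → code 3580.
In binary (0b-prefixed): 0b110111111100.

code 0b110111111100 (decimal 3580)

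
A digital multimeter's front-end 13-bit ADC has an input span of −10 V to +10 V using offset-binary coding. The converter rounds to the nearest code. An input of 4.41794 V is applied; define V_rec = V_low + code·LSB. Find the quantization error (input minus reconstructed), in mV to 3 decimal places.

-1.005 mV

Step size: 20 V ÷ 2^13 = 2.441 mV.
(V_in − V_low)/LSB = (4.41794 − (−10))/0.00244141 = 5905.5882 → code 5906 (round).
Reconstructed: 4.4189453 V.
V_in − V_rec = -0.00100531 V = -1.005 mV.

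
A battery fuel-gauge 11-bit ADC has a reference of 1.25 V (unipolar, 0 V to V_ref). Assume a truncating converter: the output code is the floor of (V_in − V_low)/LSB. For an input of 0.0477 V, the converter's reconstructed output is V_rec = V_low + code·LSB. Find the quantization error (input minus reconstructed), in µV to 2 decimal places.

92.58 µV

One LSB is 1.25 V / 2048 = 0.610 mV.
(0.0477 − 0)/0.000610352 = 78.1517; ⌊·⌋ gives code 78.
Code 78 maps back to 0 + 78×0.000610352 V = 0.047607422 V.
Difference: 9.25781e-05 V → 92.58 µV.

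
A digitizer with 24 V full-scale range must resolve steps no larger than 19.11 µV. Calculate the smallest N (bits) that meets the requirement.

Number of steps required ≥ 24 V / 19.11 µV = 1255886.97.
Need 2^N ≥ 1255886.97; 2^20 = 1048576, 2^21 = 2097152.
Minimum N = 21.

21 bits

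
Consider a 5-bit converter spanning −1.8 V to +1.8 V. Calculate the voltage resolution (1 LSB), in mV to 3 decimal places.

112.500 mV

Full-scale span = 3.6 V.
LSB = 3.6 / 2^5 = 3.6 / 32 = 0.1125 V = 112.500 mV.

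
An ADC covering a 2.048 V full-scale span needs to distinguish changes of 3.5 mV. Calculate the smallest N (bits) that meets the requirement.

Number of steps required ≥ 2.048 V / 3.5 mV = 585.14.
Need 2^N ≥ 585.14; 2^9 = 512, 2^10 = 1024.
Minimum N = 10.

10 bits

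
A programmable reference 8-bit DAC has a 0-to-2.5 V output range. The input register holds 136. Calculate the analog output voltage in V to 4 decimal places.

1.3281 V

LSB = 2.5 V / 2^8 = 9.766 mV.
V_out = 0 + 136 × 0.00976562 V = 1.32812 V.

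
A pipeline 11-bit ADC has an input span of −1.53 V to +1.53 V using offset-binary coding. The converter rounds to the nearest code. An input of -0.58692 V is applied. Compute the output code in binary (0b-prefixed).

LSB = 3.06 V / 2048 = 1.494 mV.
(V_in − V_low)/LSB = (-0.58692 − (−1.53)) / 0.00149414 = 631.186.
So the output code is 631.
In binary (0b-prefixed): 0b1001110111.

code 0b1001110111 (decimal 631)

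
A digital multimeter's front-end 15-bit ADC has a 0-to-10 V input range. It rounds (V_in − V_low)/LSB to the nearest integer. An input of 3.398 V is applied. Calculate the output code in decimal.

Full-scale span = 10 V; LSB = 10/2^15 = 305.18 µV.
(3.398 − 0) / 0.000305176 = 11134.566 LSBs.
So the output code is 11135.

code 11135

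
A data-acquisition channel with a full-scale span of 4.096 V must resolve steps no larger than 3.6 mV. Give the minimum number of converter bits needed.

Number of steps required ≥ 4.096 V / 3.6 mV = 1137.78.
Need 2^N ≥ 1137.78; 2^10 = 1024, 2^11 = 2048.
Minimum N = 11.

11 bits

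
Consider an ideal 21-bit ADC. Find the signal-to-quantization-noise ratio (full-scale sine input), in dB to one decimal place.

128.2 dB

SNR ≈ 6.02·N + 1.76 dB = 6.02·21 + 1.76 = 128.18 dB.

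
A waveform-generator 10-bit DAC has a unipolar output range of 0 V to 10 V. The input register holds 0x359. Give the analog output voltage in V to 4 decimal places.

8.3691 V

LSB = 10 V / 2^10 = 9.766 mV.
Code 0x359 = 857 decimal.
V_out = 0 + 857 × 0.00976562 V = 8.36914 V.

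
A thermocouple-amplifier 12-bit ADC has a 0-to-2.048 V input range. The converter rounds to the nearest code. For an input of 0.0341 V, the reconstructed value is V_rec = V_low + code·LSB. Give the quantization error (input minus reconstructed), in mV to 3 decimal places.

One LSB is 2.048 V / 4096 = 0.500 mV.
(0.0341 − 0)/0.0005 = 68.2000; round gives code 68.
Reconstructed: 0.034 V.
Error = 0.0341 − 0.034 = 0.0001 V = 0.100 mV.

0.100 mV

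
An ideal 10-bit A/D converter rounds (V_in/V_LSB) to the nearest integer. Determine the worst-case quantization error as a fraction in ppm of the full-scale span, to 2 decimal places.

Rounding → worst-case error = ½ LSB = V_FS/2^11, so 1e+06/2048 = 488.281 ppm of full scale.

488.28 ppm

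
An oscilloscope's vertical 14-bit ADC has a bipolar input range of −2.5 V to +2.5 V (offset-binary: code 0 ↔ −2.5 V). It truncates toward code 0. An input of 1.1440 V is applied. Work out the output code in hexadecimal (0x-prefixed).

Full-scale span = 5 V; LSB = 5/2^14 = 305.18 µV.
(V_in − V_low)/LSB = (1.1440 − (−2.5)) / 0.000305176 = 11940.659.
⌊·⌋(11940.659) = 11940.
In hexadecimal (0x-prefixed): 0x2EA4.

code 0x2EA4 (decimal 11940)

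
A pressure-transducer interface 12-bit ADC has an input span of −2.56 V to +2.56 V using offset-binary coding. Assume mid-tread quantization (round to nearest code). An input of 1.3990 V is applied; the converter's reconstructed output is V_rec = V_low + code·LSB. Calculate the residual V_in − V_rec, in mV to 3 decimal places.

0.250 mV

LSB = 5.12/2^12 = 1.250 mV.
(1.3990 − (−2.56))/0.00125 = 3167.2000; round gives code 3167.
Reconstructed: 1.39875 V.
V_in − V_rec = 0.00025 V = 0.250 mV.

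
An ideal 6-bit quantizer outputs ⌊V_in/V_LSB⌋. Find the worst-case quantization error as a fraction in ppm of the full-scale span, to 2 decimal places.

Truncating → worst-case error = 1 LSB = V_FS/2^6, so 1e+06/64 = 15625 ppm of full scale.

15625.00 ppm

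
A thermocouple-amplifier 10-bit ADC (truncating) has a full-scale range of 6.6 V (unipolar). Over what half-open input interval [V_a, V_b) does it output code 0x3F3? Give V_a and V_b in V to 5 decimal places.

[6.51621 V, 6.52266 V)

LSB = 6.6/2^10 = 6.445 mV.
Code 0x3F3 = 1011 decimal.
V_a = V_low + 1011·LSB = 6.51621 V; V_b = V_low + 1012·LSB = 6.52266 V.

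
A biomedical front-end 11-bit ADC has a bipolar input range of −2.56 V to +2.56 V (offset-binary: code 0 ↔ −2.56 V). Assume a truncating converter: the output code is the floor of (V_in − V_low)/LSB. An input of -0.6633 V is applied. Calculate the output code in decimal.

Full-scale span = 5.12 V; LSB = 5.12/2^11 = 2.500 mV.
(V_in − V_low)/LSB = (-0.6633 − (−2.56)) / 0.0025 = 758.680.
⌊·⌋(758.680) = 758.

code 758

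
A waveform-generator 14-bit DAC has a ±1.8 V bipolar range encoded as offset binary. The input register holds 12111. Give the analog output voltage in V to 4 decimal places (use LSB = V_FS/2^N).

LSB = 3.6 V / 2^14 = 219.73 µV.
V_out = (−1.8) + 12111 × 0.000219727 V = 0.861108 V.

0.8611 V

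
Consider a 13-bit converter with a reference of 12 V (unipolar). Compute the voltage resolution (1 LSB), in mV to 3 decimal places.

Full-scale span = 12 V.
LSB = 12 / 2^13 = 12 / 8192 = 0.00146484 V = 1.465 mV.

1.465 mV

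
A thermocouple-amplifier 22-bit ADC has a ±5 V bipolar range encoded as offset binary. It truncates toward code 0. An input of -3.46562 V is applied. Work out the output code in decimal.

code 643565

With 4194304 levels over 10 V, one step is 2.38 µV.
(-3.46562 − (−5)) / 2.38419e-06 = 643565.617 LSBs.
So the output code is 643565.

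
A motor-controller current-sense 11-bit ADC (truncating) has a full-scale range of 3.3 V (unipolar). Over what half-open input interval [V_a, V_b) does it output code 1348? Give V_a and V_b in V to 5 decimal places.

LSB = 3.3/2^11 = 1.611 mV.
V_a = V_low + 1348·LSB = 2.17207 V; V_b = V_low + 1349·LSB = 2.17368 V.

[2.17207 V, 2.17368 V)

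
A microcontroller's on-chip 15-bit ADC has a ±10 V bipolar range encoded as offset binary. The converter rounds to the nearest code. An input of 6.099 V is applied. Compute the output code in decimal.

code 26377

Full-scale span = 20 V; LSB = 20/2^15 = 0.610 mV.
(V_in − V_low)/LSB = (6.099 − (−10)) / 0.000610352 = 26376.602.
round(26376.602) = 26377.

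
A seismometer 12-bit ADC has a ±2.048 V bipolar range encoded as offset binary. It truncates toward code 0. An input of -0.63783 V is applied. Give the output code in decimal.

Full-scale span = 4.096 V; LSB = 4.096/2^12 = 1.000 mV.
Input sits at 1410.170 steps above V_low.
So the output code is 1410.

code 1410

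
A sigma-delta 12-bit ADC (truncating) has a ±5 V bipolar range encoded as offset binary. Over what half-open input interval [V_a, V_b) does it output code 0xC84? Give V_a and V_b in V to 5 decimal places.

LSB = 10/2^12 = 2.441 mV.
Code 0xC84 = 3204 decimal.
V_a = V_low + 3204·LSB = 2.82227 V; V_b = V_low + 3205·LSB = 2.82471 V.

[2.82227 V, 2.82471 V)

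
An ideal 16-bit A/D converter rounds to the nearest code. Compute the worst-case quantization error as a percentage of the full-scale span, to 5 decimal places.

Rounding → worst-case error = ½ LSB = V_FS/2^17, so 100/131072 = 0.000762939 % of full scale.

0.00076 %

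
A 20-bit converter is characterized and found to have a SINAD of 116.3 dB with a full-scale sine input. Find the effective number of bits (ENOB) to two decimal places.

19.03 bits

ENOB = (SINAD − 1.76) / 6.02 = (116.3 − 1.76)/6.02 = 19.027.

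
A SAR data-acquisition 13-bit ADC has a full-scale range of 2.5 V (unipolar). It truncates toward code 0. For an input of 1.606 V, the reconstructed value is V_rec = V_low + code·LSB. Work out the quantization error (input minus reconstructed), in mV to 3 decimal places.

One LSB is 2.5 V / 8192 = 305.18 µV.
Scaled input = 5262.5408 LSBs, so code = 5262.
V_rec = 0 + 5262·0.000305176 = 1.605835 V.
Difference: 0.000165039 V → 0.165 mV.

0.165 mV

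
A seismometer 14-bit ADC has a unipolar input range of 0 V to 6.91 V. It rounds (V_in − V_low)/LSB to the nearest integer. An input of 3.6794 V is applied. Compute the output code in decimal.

code 8724

Full-scale span = 6.91 V; LSB = 6.91/2^14 = 421.75 µV.
(V_in − V_low)/LSB = (3.6794 − 0) / 0.000421753 = 8724.065.
Round → code 8724.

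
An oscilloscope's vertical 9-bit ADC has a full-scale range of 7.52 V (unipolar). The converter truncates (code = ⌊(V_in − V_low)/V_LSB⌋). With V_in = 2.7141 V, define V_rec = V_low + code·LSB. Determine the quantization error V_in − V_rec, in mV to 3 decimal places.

One LSB is 7.52 V / 512 = 14.688 mV.
(2.7141 − 0)/0.0146875 = 184.7898; ⌊·⌋ gives code 184.
Code 184 maps back to 0 + 184×0.0146875 V = 2.7025 V.
Error = 2.7141 − 2.7025 = 0.0116 V = 11.600 mV.

11.600 mV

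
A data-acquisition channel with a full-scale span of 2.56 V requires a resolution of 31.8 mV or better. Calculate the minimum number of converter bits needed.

Number of steps required ≥ 2.56 V / 31.8 mV = 80.50.
Need 2^N ≥ 80.50; 2^6 = 64, 2^7 = 128.
Minimum N = 7.

7 bits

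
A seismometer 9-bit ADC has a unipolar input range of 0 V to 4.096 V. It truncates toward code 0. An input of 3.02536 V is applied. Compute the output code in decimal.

Full-scale span = 4.096 V; LSB = 4.096/2^9 = 8.000 mV.
(3.02536 − 0) / 0.008 = 378.170 LSBs.
So the output code is 378.

code 378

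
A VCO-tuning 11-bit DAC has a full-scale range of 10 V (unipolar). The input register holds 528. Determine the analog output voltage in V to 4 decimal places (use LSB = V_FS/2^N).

LSB = 10 V / 2^11 = 4.883 mV.
V_out = 0 + 528 × 0.00488281 V = 2.57812 V.

2.5781 V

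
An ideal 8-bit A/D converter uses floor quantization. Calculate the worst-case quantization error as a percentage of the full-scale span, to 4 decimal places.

Truncating → worst-case error = 1 LSB = V_FS/2^8, so 100/256 = 0.390625 % of full scale.

0.3906 %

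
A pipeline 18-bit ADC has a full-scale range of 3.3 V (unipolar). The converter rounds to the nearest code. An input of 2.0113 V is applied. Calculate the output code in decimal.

code 159773

LSB = 3.3 V / 262144 = 12.59 µV.
(V_in − V_low)/LSB = (2.0113 − 0) / 1.25885e-05 = 159772.796.
Round → code 159773.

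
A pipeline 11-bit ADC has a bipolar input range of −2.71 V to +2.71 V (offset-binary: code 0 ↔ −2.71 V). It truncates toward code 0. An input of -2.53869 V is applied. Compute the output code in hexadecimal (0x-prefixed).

LSB = 5.42 V / 2048 = 2.646 mV.
(-2.53869 − (−2.71)) / 0.00264648 = 64.731 LSBs.
⌊·⌋(64.731) = 64.
In hexadecimal (0x-prefixed): 0x40.

code 0x40 (decimal 64)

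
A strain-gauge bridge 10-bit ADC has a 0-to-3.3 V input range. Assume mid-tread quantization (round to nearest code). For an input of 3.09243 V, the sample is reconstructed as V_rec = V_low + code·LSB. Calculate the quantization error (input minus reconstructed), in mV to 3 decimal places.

LSB = 3.3/2^10 = 3.223 mV.
(V_in − V_low)/LSB = (3.09243 − 0)/0.00322266 = 959.5904 → code 960 (round).
V_rec = 0 + 960·0.00322266 = 3.09375 V.
V_in − V_rec = -0.00132 V = -1.320 mV.

-1.320 mV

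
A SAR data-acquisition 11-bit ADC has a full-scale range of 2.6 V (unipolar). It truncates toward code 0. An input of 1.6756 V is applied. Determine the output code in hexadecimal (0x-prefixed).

Full-scale span = 2.6 V; LSB = 2.6/2^11 = 1.270 mV.
(1.6756 − 0) / 0.00126953 = 1319.857 LSBs.
So the output code is 1319.
In hexadecimal (0x-prefixed): 0x527.

code 0x527 (decimal 1319)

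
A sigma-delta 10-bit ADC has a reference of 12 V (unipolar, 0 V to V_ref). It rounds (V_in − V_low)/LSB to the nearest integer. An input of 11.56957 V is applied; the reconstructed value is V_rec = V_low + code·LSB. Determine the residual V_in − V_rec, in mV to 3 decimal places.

Step size: 12 V ÷ 2^10 = 11.719 mV.
Scaled input = 987.2700 LSBs, so code = 987.
V_rec = 0 + 987·0.0117188 = 11.566406 V.
V_in − V_rec = 0.00316375 V = 3.164 mV.

3.164 mV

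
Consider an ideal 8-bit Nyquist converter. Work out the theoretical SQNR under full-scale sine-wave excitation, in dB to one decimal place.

SNR ≈ 6.02·N + 1.76 dB = 6.02·8 + 1.76 = 49.92 dB.

49.9 dB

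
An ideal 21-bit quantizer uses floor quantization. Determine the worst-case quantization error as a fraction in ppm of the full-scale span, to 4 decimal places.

Truncating → worst-case error = 1 LSB = V_FS/2^21, so 1e+06/2097152 = 0.476837 ppm of full scale.

0.4768 ppm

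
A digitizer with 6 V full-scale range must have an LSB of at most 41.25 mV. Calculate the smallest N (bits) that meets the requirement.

Number of steps required ≥ 6 V / 41.25 mV = 145.45.
Need 2^N ≥ 145.45; 2^7 = 128, 2^8 = 256.
Minimum N = 8.

8 bits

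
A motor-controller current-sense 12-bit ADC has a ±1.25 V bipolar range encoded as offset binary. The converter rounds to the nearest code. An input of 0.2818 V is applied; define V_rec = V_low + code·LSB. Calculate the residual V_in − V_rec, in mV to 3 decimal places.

Step size: 2.5 V ÷ 2^12 = 0.610 mV.
(V_in − V_low)/LSB = (0.2818 − (−1.25))/0.000610352 = 2509.7011 → code 2510 (round).
Reconstructed: 0.28198242 V.
Error = 0.2818 − 0.28198242 = -0.000182422 V = -0.182 mV.

-0.182 mV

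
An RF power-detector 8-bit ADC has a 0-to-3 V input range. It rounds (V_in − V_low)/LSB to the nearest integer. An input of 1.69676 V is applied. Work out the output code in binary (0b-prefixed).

With 256 levels over 3 V, one step is 11.719 mV.
(1.69676 − 0) / 0.0117188 = 144.790 LSBs.
So the output code is 145.
In binary (0b-prefixed): 0b10010001.

code 0b10010001 (decimal 145)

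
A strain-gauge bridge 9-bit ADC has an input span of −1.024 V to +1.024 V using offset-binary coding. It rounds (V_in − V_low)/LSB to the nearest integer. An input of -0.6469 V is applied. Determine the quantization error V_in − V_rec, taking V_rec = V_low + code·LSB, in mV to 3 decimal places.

1.100 mV

Step size: 2.048 V ÷ 2^9 = 4.000 mV.
(-0.6469 − (−1.024))/0.004 = 94.2750; round gives code 94.
Reconstructed: -0.648 V.
Difference: 0.0011 V → 1.100 mV.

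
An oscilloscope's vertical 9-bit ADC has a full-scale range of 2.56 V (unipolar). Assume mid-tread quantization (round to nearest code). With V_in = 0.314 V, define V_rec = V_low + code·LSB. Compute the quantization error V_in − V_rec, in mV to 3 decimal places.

-1.000 mV

One LSB is 2.56 V / 512 = 5.000 mV.
(V_in − V_low)/LSB = (0.314 − 0)/0.005 = 62.8000 → code 63 (round).
Reconstructed: 0.315 V.
Difference: -0.001 V → -1.000 mV.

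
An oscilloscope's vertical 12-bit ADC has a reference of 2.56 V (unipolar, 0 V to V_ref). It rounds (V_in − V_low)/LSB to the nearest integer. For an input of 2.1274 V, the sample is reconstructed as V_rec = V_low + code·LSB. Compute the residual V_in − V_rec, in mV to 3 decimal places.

-0.100 mV

One LSB is 2.56 V / 4096 = 0.625 mV.
Scaled input = 3403.8400 LSBs, so code = 3404.
Code 3404 maps back to 0 + 3404×0.000625 V = 2.1275 V.
V_in − V_rec = -0.0001 V = -0.100 mV.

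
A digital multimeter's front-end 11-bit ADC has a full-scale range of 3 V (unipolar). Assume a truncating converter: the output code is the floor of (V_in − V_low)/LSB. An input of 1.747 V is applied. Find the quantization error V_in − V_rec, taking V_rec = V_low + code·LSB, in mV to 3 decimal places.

0.906 mV

LSB = 3/2^11 = 1.465 mV.
(1.747 − 0)/0.00146484 = 1192.6187; ⌊·⌋ gives code 1192.
Reconstructed: 1.7460938 V.
Error = 1.747 − 1.7460938 = 0.00090625 V = 0.906 mV.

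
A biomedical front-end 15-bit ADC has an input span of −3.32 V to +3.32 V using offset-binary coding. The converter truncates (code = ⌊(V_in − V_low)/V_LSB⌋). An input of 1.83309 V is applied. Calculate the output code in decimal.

LSB = 6.64 V / 32768 = 202.64 µV.
Input sits at 25430.189 steps above V_low.
Floor → code 25430.

code 25430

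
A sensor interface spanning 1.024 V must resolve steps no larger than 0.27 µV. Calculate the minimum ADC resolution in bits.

Number of steps required ≥ 1.024 V / 0.27 µV = 3792592.59.
Need 2^N ≥ 3792592.59; 2^21 = 2097152, 2^22 = 4194304.
Minimum N = 22.

22 bits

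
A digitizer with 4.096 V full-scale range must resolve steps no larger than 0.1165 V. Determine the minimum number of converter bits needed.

Number of steps required ≥ 4.096 V / 0.1165 V = 35.16.
Need 2^N ≥ 35.16; 2^5 = 32, 2^6 = 64.
Minimum N = 6.

6 bits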